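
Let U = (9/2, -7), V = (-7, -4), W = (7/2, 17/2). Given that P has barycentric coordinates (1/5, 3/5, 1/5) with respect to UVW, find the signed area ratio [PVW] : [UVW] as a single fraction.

1/5

The signed ratio [PVW]/[UVW] equals the barycentric coordinate of P at vertex U, which is 1/5.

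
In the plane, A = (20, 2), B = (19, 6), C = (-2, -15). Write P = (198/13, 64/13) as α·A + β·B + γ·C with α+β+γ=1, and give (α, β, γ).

(-7/13, 18/13, 2/13)

Signed area of the reference triangle: [ABC] = ½·(20·(6−(-15)) + 19·(-15−2) + (-2)·(2−6)) = ½·(420 − 323 + 8) = 105/2.
[PBC] = ½·((198/13)·(6−(-15)) + 19·(-15−(64/13)) + (-2)·(64/13−6)) = ½·(4158/13 − 4921/13 + 28/13) = -735/26, so the A-coordinate is (-735/26)/(105/2) = -7/13.
[APC] = ½·(20·(64/13−(-15)) + (198/13)·(-15−2) + (-2)·(2−(64/13))) = ½·(5180/13 − 3366/13 + 76/13) = 945/13, so the B-coordinate is 18/13.
[ABP] = ½·(20·(6−(64/13)) + 19·(64/13−2) + (198/13)·(2−6)) = ½·(280/13 + 722/13 − 792/13) = 105/13, so the C-coordinate is 2/13.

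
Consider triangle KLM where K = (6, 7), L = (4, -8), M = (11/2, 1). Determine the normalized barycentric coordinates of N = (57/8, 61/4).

Signed area of the reference triangle: [KLM] = ½·(6·(-8−1) + 4·(1−7) + (11/2)·(7−(-8))) = ½·(-54 − 24 + 165/2) = 9/4.
[NLM] = ½·((57/8)·(-8−1) + 4·(1−(61/4)) + (11/2)·(61/4−(-8))) = ½·(-513/8 − 57 + 1023/8) = 27/8, so the K-coordinate is (27/8)/(9/4) = 3/2.
[KNM] = ½·(6·(61/4−1) + (57/8)·(1−7) + (11/2)·(7−(61/4))) = ½·(171/2 − 171/4 − 363/8) = -21/16, so the L-coordinate is -7/12.
[KLN] = ½·(6·(-8−(61/4)) + 4·(61/4−7) + (57/8)·(7−(-8))) = ½·(-279/2 + 33 + 855/8) = 3/16, so the M-coordinate is 1/12.
Check: 3/2 − 7/12 + 1/12 = 1.

(3/2, -7/12, 1/12)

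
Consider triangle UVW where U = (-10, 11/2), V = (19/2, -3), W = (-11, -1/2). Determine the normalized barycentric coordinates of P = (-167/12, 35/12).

(1/2, -1/6, 2/3)

Signed area of the reference triangle: [UVW] = ½·((-10)·(-3−(-1/2)) + (19/2)·(-1/2−(11/2)) + (-11)·(11/2−(-3))) = ½·(25 − 57 − 187/2) = -251/4.
[PVW] = ½·((-167/12)·(-3−(-1/2)) + (19/2)·(-1/2−(35/12)) + (-11)·(35/12−(-3))) = ½·(835/24 − 779/24 − 781/12) = -251/8, so the U-coordinate is (-251/8)/(-251/4) = 1/2.
[UPW] = ½·((-10)·(35/12−(-1/2)) + (-167/12)·(-1/2−(11/2)) + (-11)·(11/2−(35/12))) = ½·(-205/6 + 167/2 − 341/12) = 251/24, so the V-coordinate is -1/6.
[UVP] = ½·((-10)·(-3−(35/12)) + (19/2)·(35/12−(11/2)) + (-167/12)·(11/2−(-3))) = ½·(355/6 − 589/24 − 2839/24) = -251/6, so the W-coordinate is 2/3.
Check: 1/2 − 1/6 + 2/3 = 1.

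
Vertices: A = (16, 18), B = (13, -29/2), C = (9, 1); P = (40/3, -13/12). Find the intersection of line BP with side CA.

Barycentric coordinates of P with respect to ABC: (1/3, 1/2, 1/6).
On side CA the B-coordinate is zero; dropping P's B-weight 1/2 and renormalizing the remaining 1/6 : 1/3 gives weights 1/3, 2/3 on C, A.
Q = (1/3)·(9, 1) + (2/3)·(16, 18) = (41/3, 37/3).

(41/3, 37/3)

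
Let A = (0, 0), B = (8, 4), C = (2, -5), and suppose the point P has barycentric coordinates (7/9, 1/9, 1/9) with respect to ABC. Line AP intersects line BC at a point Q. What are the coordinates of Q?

(5, -1/2)

Line AP meets BC where the A-coordinate vanishes; zeroing P's A-weight and renormalizing leaves B, C-weights 1/9 : 1/9 → (1/2, 1/2).
So Q = (1/2)·B + (1/2)·C = (5, -1/2).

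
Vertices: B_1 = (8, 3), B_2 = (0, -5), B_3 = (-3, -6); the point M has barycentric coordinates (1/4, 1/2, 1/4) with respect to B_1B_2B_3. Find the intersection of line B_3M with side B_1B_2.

Line B_3M meets B_1B_2 where the B_3-coordinate vanishes; zeroing M's B_3-weight and renormalizing leaves B_1, B_2-weights 1/4 : 1/2 → (1/3, 2/3).
So N = (1/3)·B_1 + (2/3)·B_2 = (8/3, -7/3).

(8/3, -7/3)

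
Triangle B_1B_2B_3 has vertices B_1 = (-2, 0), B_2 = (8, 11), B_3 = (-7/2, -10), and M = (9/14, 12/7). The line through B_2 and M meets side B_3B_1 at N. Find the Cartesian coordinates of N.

Barycentric coordinates of M with respect to B_1B_2B_3: (4/7, 2/7, 1/7).
On side B_3B_1 the B_2-coordinate is zero; dropping M's B_2-weight 2/7 and renormalizing the remaining 1/7 : 4/7 gives weights 1/5, 4/5 on B_3, B_1.
N = (1/5)·(-7/2, -10) + (4/5)·(-2, 0) = (-23/10, -2).

(-23/10, -2)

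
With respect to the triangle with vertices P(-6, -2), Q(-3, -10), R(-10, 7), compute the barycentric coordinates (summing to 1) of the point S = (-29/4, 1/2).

(1/4, 1/4, 1/2)

Signed area of the reference triangle: [PQR] = ½·((-6)·(-10−7) + (-3)·(7−(-2)) + (-10)·(-2−(-10))) = ½·(102 − 27 − 80) = -5/2.
[SQR] = ½·((-29/4)·(-10−7) + (-3)·(7−(1/2)) + (-10)·(1/2−(-10))) = ½·(493/4 − 39/2 − 105) = -5/8, so the P-coordinate is (-5/8)/(-5/2) = 1/4.
[PSR] = ½·((-6)·(1/2−7) + (-29/4)·(7−(-2)) + (-10)·(-2−(1/2))) = ½·(39 − 261/4 + 25) = -5/8, so the Q-coordinate is 1/4.
[PQS] = ½·((-6)·(-10−(1/2)) + (-3)·(1/2−(-2)) + (-29/4)·(-2−(-10))) = ½·(63 − 15/2 − 58) = -5/4, so the R-coordinate is 1/2.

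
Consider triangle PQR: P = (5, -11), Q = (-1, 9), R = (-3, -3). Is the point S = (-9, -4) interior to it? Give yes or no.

Barycentric coordinates of S: (-5/8, -1/2, 17/8).
The three coordinates are negative, negative, positive; a point is interior exactly when all three are positive.

no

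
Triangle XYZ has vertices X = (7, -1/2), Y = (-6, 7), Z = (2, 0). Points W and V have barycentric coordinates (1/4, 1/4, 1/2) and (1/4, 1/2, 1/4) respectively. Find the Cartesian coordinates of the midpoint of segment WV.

Barycentric coordinates of the midpoint are the average: (1/4, 3/8, 3/8).
Converting: (1/4)·X + (3/8)·Y + (3/8)·Z = (1/4, 5/2).

(1/4, 5/2)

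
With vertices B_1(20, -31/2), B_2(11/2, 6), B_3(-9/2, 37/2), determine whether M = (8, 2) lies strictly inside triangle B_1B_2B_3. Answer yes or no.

Barycentric coordinates of M: (7/27, 83/135, 17/135).
The three coordinates are positive, positive, positive; a point is interior exactly when all three are positive.

yes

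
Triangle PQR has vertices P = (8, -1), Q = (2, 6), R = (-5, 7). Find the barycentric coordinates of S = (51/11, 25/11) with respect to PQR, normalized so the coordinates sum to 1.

Signed area of the reference triangle: [PQR] = ½·(8·(6−7) + 2·(7−(-1)) + (-5)·(-1−6)) = ½·(-8 + 16 + 35) = 43/2.
[SQR] = ½·((51/11)·(6−7) + 2·(7−(25/11)) + (-5)·(25/11−6)) = ½·(-51/11 + 104/11 + 205/11) = 129/11, so the P-coordinate is (129/11)/(43/2) = 6/11.
[PSR] = ½·(8·(25/11−7) + (51/11)·(7−(-1)) + (-5)·(-1−(25/11))) = ½·(-416/11 + 408/11 + 180/11) = 86/11, so the Q-coordinate is 4/11.
[PQS] = ½·(8·(6−(25/11)) + 2·(25/11−(-1)) + (51/11)·(-1−6)) = ½·(328/11 + 72/11 − 357/11) = 43/22, so the R-coordinate is 1/11.
Check: 6/11 + 4/11 + 1/11 = 1.

(6/11, 4/11, 1/11)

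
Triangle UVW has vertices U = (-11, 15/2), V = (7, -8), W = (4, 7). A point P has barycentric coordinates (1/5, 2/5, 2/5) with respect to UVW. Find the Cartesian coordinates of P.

P = (1/5)·U + (2/5)·V + (2/5)·W.
x-coordinate: (1/5)·(-11) + (2/5)·7 + (2/5)·4 = 11/5.
y-coordinate: (1/5)·(15/2) + (2/5)·(-8) + (2/5)·7 = 11/10.

(11/5, 11/10)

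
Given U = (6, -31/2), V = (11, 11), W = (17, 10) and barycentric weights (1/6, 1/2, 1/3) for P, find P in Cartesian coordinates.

(73/6, 25/4)

P = (1/6)·U + (1/2)·V + (1/3)·W.
x-coordinate: (1/6)·6 + (1/2)·11 + (1/3)·17 = 73/6.
y-coordinate: (1/6)·(-31/2) + (1/2)·11 + (1/3)·10 = 25/4.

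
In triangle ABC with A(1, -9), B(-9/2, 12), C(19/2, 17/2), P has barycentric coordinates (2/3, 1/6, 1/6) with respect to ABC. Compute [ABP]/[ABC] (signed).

1/6

The signed ratio [ABP]/[ABC] equals the barycentric coordinate of P at vertex C, which is 1/6.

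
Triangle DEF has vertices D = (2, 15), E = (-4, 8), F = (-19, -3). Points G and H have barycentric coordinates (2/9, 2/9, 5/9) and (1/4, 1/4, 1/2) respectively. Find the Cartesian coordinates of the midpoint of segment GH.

(-21/2, 277/72)

Barycentric coordinates of the midpoint are the average: (17/72, 17/72, 19/36).
Converting: (17/72)·D + (17/72)·E + (19/36)·F = (-21/2, 277/72).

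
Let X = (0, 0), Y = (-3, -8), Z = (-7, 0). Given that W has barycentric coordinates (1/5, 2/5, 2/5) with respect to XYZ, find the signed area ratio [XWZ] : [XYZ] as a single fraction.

2/5

The signed ratio [XWZ]/[XYZ] equals the barycentric coordinate of W at vertex Y, which is 2/5.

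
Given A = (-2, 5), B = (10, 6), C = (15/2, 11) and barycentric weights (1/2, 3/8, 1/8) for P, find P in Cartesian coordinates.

(59/16, 49/8)

P = (1/2)·A + (3/8)·B + (1/8)·C.
x-coordinate: (1/2)·(-2) + (3/8)·10 + (1/8)·(15/2) = 59/16.
y-coordinate: (1/2)·5 + (3/8)·6 + (1/8)·11 = 49/8.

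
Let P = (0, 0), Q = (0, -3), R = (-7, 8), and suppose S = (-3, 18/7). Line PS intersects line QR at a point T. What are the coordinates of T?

(-21/5, 18/5)

Barycentric coordinates of S with respect to PQR: (2/7, 2/7, 3/7).
On side QR the P-coordinate is zero; dropping S's P-weight 2/7 and renormalizing the remaining 2/7 : 3/7 gives weights 2/5, 3/5 on Q, R.
T = (2/5)·(0, -3) + (3/5)·(-7, 8) = (-21/5, 18/5).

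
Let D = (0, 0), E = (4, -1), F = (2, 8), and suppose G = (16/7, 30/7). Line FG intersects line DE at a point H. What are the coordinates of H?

(8/3, -2/3)

Barycentric coordinates of G with respect to DEF: (1/7, 2/7, 4/7).
On side DE the F-coordinate is zero; dropping G's F-weight 4/7 and renormalizing the remaining 1/7 : 2/7 gives weights 1/3, 2/3 on D, E.
H = (1/3)·(0, 0) + (2/3)·(4, -1) = (8/3, -2/3).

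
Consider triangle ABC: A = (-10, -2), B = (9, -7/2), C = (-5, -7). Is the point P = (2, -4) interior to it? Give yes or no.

Barycentric coordinates of P: (1/5, 4/7, 8/35).
The three coordinates are positive, positive, positive; a point is interior exactly when all three are positive.

yes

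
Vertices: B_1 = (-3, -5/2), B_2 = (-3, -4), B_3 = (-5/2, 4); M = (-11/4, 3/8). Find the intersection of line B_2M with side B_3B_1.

Barycentric coordinates of M with respect to B_1B_2B_3: (1/4, 1/4, 1/2).
On side B_3B_1 the B_2-coordinate is zero; dropping M's B_2-weight 1/4 and renormalizing the remaining 1/2 : 1/4 gives weights 2/3, 1/3 on B_3, B_1.
N = (2/3)·(-5/2, 4) + (1/3)·(-3, -5/2) = (-8/3, 11/6).

(-8/3, 11/6)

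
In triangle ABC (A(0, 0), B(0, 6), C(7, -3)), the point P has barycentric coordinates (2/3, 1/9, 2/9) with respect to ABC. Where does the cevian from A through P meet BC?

(14/3, 0)

Line AP meets BC where the A-coordinate vanishes; zeroing P's A-weight and renormalizing leaves B, C-weights 1/9 : 2/9 → (1/3, 2/3).
So Q = (1/3)·B + (2/3)·C = (14/3, 0).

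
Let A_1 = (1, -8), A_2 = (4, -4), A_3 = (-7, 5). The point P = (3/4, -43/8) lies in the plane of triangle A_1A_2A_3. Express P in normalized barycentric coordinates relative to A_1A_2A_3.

Signed area of the reference triangle: [A_1A_2A_3] = ½·(1·(-4−5) + 4·(5−(-8)) + (-7)·(-8−(-4))) = ½·(-9 + 52 + 28) = 71/2.
[PA_2A_3] = ½·((3/4)·(-4−5) + 4·(5−(-43/8)) + (-7)·(-43/8−(-4))) = ½·(-27/4 + 83/2 + 77/8) = 355/16, so the A_1-coordinate is (355/16)/(71/2) = 5/8.
[A_1PA_3] = ½·(1·(-43/8−5) + (3/4)·(5−(-8)) + (-7)·(-8−(-43/8))) = ½·(-83/8 + 39/4 + 147/8) = 71/8, so the A_2-coordinate is 1/4.
[A_1A_2P] = ½·(1·(-4−(-43/8)) + 4·(-43/8−(-8)) + (3/4)·(-8−(-4))) = ½·(11/8 + 21/2 − 3) = 71/16, so the A_3-coordinate is 1/8.
Check: 5/8 + 1/4 + 1/8 = 1.

(5/8, 1/4, 1/8)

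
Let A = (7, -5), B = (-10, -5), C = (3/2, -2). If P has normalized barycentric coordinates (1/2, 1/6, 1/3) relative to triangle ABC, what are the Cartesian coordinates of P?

(7/3, -4)

P = (1/2)·A + (1/6)·B + (1/3)·C.
x-coordinate: (1/2)·7 + (1/6)·(-10) + (1/3)·(3/2) = 7/3.
y-coordinate: (1/2)·(-5) + (1/6)·(-5) + (1/3)·(-2) = -4.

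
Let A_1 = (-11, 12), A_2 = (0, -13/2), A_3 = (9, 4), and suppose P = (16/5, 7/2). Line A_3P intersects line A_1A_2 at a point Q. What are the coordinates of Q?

(-11/2, 11/4)

Barycentric coordinates of P with respect to A_1A_2A_3: (1/5, 1/5, 3/5).
On side A_1A_2 the A_3-coordinate is zero; dropping P's A_3-weight 3/5 and renormalizing the remaining 1/5 : 1/5 gives weights 1/2, 1/2 on A_1, A_2.
Q = (1/2)·(-11, 12) + (1/2)·(0, -13/2) = (-11/2, 11/4).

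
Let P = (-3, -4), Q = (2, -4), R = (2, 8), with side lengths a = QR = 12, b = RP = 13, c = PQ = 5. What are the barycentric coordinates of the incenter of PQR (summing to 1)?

(2/5, 13/30, 1/6)

The incenter has barycentric coordinates proportional to the opposite side lengths: (12 : 13 : 5).
Normalizing by 12+13+5 = 30 gives (2/5, 13/30, 1/6).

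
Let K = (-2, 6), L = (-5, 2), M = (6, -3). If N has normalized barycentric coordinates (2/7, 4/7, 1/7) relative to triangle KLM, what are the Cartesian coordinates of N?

N = (2/7)·K + (4/7)·L + (1/7)·M.
x-coordinate: (2/7)·(-2) + (4/7)·(-5) + (1/7)·6 = -18/7.
y-coordinate: (2/7)·6 + (4/7)·2 + (1/7)·(-3) = 17/7.

(-18/7, 17/7)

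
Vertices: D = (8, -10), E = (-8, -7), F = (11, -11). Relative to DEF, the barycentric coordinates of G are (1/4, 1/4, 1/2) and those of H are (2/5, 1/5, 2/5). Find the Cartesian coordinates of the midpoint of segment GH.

(23/4, -391/40)

Barycentric coordinates of the midpoint are the average: (13/40, 9/40, 9/20).
Converting: (13/40)·D + (9/40)·E + (9/20)·F = (23/4, -391/40).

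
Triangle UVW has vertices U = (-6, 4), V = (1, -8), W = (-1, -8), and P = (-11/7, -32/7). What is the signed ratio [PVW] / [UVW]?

[UVW] = ½·((-6)·(-8−(-8)) + 1·(-8−4) + (-1)·(4−(-8))) = ½·(0 − 12 − 12) = -12.
[PVW] = ½·((-11/7)·(-8−(-8)) + 1·(-8−(-32/7)) + (-1)·(-32/7−(-8))) = ½·(0 − 24/7 − 24/7) = -24/7, so the ratio is (-24/7)/(-12) = 2/7.

2/7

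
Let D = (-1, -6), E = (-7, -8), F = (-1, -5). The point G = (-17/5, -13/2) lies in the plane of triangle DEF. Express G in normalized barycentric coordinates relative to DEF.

Signed area of the reference triangle: [DEF] = ½·((-1)·(-8−(-5)) + (-7)·(-5−(-6)) + (-1)·(-6−(-8))) = ½·(3 − 7 − 2) = -3.
[GEF] = ½·((-17/5)·(-8−(-5)) + (-7)·(-5−(-13/2)) + (-1)·(-13/2−(-8))) = ½·(51/5 − 21/2 − 3/2) = -9/10, so the D-coordinate is (-9/10)/(-3) = 3/10.
[DGF] = ½·((-1)·(-13/2−(-5)) + (-17/5)·(-5−(-6)) + (-1)·(-6−(-13/2))) = ½·(3/2 − 17/5 − 1/2) = -6/5, so the E-coordinate is 2/5.
[DEG] = ½·((-1)·(-8−(-13/2)) + (-7)·(-13/2−(-6)) + (-17/5)·(-6−(-8))) = ½·(3/2 + 7/2 − 34/5) = -9/10, so the F-coordinate is 3/10.
Check: 3/10 + 2/5 + 3/10 = 1.

(3/10, 2/5, 3/10)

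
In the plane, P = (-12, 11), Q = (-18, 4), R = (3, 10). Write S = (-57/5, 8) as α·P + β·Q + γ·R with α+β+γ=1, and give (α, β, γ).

(2/5, 2/5, 1/5)

Signed area of the reference triangle: [PQR] = ½·((-12)·(4−10) + (-18)·(10−11) + 3·(11−4)) = ½·(72 + 18 + 21) = 111/2.
[SQR] = ½·((-57/5)·(4−10) + (-18)·(10−8) + 3·(8−4)) = ½·(342/5 − 36 + 12) = 111/5, so the P-coordinate is (111/5)/(111/2) = 2/5.
[PSR] = ½·((-12)·(8−10) + (-57/5)·(10−11) + 3·(11−8)) = ½·(24 + 57/5 + 9) = 111/5, so the Q-coordinate is 2/5.
[PQS] = ½·((-12)·(4−8) + (-18)·(8−11) + (-57/5)·(11−4)) = ½·(48 + 54 − 399/5) = 111/10, so the R-coordinate is 1/5.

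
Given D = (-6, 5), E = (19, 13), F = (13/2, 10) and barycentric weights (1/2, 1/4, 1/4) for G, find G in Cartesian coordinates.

(27/8, 33/4)

G = (1/2)·D + (1/4)·E + (1/4)·F.
x-coordinate: (1/2)·(-6) + (1/4)·19 + (1/4)·(13/2) = 27/8.
y-coordinate: (1/2)·5 + (1/4)·13 + (1/4)·10 = 33/4.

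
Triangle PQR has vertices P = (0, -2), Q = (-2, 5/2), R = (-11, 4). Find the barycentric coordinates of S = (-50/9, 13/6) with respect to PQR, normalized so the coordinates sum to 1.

(2/9, 1/3, 4/9)

Signed area of the reference triangle: [PQR] = ½·(0·(5/2−4) + (-2)·(4−(-2)) + (-11)·(-2−(5/2))) = ½·(0 − 12 + 99/2) = 75/4.
[SQR] = ½·((-50/9)·(5/2−4) + (-2)·(4−(13/6)) + (-11)·(13/6−(5/2))) = ½·(25/3 − 11/3 + 11/3) = 25/6, so the P-coordinate is (25/6)/(75/4) = 2/9.
[PSR] = ½·(0·(13/6−4) + (-50/9)·(4−(-2)) + (-11)·(-2−(13/6))) = ½·(0 − 100/3 + 275/6) = 25/4, so the Q-coordinate is 1/3.
[PQS] = ½·(0·(5/2−(13/6)) + (-2)·(13/6−(-2)) + (-50/9)·(-2−(5/2))) = ½·(0 − 25/3 + 25) = 25/3, so the R-coordinate is 4/9.
Check: 2/9 + 1/3 + 4/9 = 1.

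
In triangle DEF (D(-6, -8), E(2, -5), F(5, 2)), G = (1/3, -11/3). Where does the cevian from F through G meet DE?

(-2, -13/2)

Barycentric coordinates of G with respect to DEF: (1/3, 1/3, 1/3).
On side DE the F-coordinate is zero; dropping G's F-weight 1/3 and renormalizing the remaining 1/3 : 1/3 gives weights 1/2, 1/2 on D, E.
H = (1/2)·(-6, -8) + (1/2)·(2, -5) = (-2, -13/2).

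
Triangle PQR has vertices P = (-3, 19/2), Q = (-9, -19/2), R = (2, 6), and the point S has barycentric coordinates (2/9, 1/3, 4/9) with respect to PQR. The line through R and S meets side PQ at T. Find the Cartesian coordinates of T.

(-33/5, -19/10)

Line RS meets PQ where the R-coordinate vanishes; zeroing S's R-weight and renormalizing leaves P, Q-weights 2/9 : 1/3 → (2/5, 3/5).
So T = (2/5)·P + (3/5)·Q = (-33/5, -19/10).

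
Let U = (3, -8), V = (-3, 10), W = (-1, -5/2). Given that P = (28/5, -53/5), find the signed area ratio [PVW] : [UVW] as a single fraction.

[UVW] = ½·(3·(10−(-5/2)) + (-3)·(-5/2−(-8)) + (-1)·(-8−10)) = ½·(75/2 − 33/2 + 18) = 39/2.
[PVW] = ½·((28/5)·(10−(-5/2)) + (-3)·(-5/2−(-53/5)) + (-1)·(-53/5−10)) = ½·(70 − 243/10 + 103/5) = 663/20, so the ratio is (663/20)/(39/2) = 17/10.

17/10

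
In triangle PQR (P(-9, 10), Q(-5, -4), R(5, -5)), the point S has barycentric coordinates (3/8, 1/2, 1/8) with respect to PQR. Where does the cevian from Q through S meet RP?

(-11/2, 25/4)

Line QS meets RP where the Q-coordinate vanishes; zeroing S's Q-weight and renormalizing leaves R, P-weights 1/8 : 3/8 → (1/4, 3/4).
So T = (1/4)·R + (3/4)·P = (-11/2, 25/4).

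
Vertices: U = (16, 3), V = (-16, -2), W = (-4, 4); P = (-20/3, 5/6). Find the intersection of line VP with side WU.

(8/3, 11/3)

Barycentric coordinates of P with respect to UVW: (1/6, 1/2, 1/3).
On side WU the V-coordinate is zero; dropping P's V-weight 1/2 and renormalizing the remaining 1/3 : 1/6 gives weights 2/3, 1/3 on W, U.
Q = (2/3)·(-4, 4) + (1/3)·(16, 3) = (8/3, 11/3).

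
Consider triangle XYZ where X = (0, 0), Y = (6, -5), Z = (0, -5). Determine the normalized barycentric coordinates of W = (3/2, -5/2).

(1/2, 1/4, 1/4)

Signed area of the reference triangle: [XYZ] = ½·(0·(-5−(-5)) + 6·(-5−0) + 0·(0−(-5))) = ½·(0 − 30 + 0) = -15.
[WYZ] = ½·((3/2)·(-5−(-5)) + 6·(-5−(-5/2)) + 0·(-5/2−(-5))) = ½·(0 − 15 + 0) = -15/2, so the X-coordinate is (-15/2)/(-15) = 1/2.
[XWZ] = ½·(0·(-5/2−(-5)) + (3/2)·(-5−0) + 0·(0−(-5/2))) = ½·(0 − 15/2 + 0) = -15/4, so the Y-coordinate is 1/4.
[XYW] = ½·(0·(-5−(-5/2)) + 6·(-5/2−0) + (3/2)·(0−(-5))) = ½·(0 − 15 + 15/2) = -15/4, so the Z-coordinate is 1/4.
Check: 1/2 + 1/4 + 1/4 = 1.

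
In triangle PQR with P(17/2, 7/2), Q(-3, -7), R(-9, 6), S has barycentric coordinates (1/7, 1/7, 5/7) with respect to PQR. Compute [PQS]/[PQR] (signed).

5/7

The signed ratio [PQS]/[PQR] equals the barycentric coordinate of S at vertex R, which is 5/7.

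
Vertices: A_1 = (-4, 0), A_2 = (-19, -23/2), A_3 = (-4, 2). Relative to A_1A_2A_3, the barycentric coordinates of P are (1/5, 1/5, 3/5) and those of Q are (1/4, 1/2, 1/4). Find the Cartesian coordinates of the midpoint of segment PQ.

Barycentric coordinates of the midpoint are the average: (9/40, 7/20, 17/40).
Converting: (9/40)·A_1 + (7/20)·A_2 + (17/40)·A_3 = (-37/4, -127/40).

(-37/4, -127/40)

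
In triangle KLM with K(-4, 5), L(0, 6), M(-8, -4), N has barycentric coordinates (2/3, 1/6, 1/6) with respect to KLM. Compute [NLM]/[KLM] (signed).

The signed ratio [NLM]/[KLM] equals the barycentric coordinate of N at vertex K, which is 2/3.

2/3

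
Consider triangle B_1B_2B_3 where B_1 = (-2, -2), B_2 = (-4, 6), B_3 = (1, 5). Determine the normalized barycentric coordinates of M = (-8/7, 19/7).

(5/14, 3/14, 3/7)

Signed area of the reference triangle: [B_1B_2B_3] = ½·((-2)·(6−5) + (-4)·(5−(-2)) + 1·(-2−6)) = ½·(-2 − 28 − 8) = -19.
[MB_2B_3] = ½·((-8/7)·(6−5) + (-4)·(5−(19/7)) + 1·(19/7−6)) = ½·(-8/7 − 64/7 − 23/7) = -95/14, so the B_1-coordinate is (-95/14)/(-19) = 5/14.
[B_1MB_3] = ½·((-2)·(19/7−5) + (-8/7)·(5−(-2)) + 1·(-2−(19/7))) = ½·(32/7 − 8 − 33/7) = -57/14, so the B_2-coordinate is 3/14.
[B_1B_2M] = ½·((-2)·(6−(19/7)) + (-4)·(19/7−(-2)) + (-8/7)·(-2−6)) = ½·(-46/7 − 132/7 + 64/7) = -57/7, so the B_3-coordinate is 3/7.
Check: 5/14 + 3/14 + 3/7 = 1.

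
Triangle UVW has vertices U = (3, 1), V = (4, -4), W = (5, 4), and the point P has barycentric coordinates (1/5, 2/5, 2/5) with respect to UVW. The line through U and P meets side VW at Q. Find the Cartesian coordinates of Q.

(9/2, 0)

Line UP meets VW where the U-coordinate vanishes; zeroing P's U-weight and renormalizing leaves V, W-weights 2/5 : 2/5 → (1/2, 1/2).
So Q = (1/2)·V + (1/2)·W = (9/2, 0).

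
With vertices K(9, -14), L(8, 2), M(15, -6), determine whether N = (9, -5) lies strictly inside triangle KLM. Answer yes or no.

Barycentric coordinates of N: (41/104, 27/52, 9/104).
The three coordinates are positive, positive, positive; a point is interior exactly when all three are positive.

yes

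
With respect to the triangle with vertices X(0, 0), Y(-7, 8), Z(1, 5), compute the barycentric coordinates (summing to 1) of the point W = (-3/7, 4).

(2/7, 1/7, 4/7)

Signed area of the reference triangle: [XYZ] = ½·(0·(8−5) + (-7)·(5−0) + 1·(0−8)) = ½·(0 − 35 − 8) = -43/2.
[WYZ] = ½·((-3/7)·(8−5) + (-7)·(5−4) + 1·(4−8)) = ½·(-9/7 − 7 − 4) = -43/7, so the X-coordinate is (-43/7)/(-43/2) = 2/7.
[XWZ] = ½·(0·(4−5) + (-3/7)·(5−0) + 1·(0−4)) = ½·(0 − 15/7 − 4) = -43/14, so the Y-coordinate is 1/7.
[XYW] = ½·(0·(8−4) + (-7)·(4−0) + (-3/7)·(0−8)) = ½·(0 − 28 + 24/7) = -86/7, so the Z-coordinate is 4/7.
Check: 2/7 + 1/7 + 4/7 = 1.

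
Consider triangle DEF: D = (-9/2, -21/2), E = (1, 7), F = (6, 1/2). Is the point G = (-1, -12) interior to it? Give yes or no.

Barycentric coordinates of G: (432/493, -217/493, 278/493).
The three coordinates are positive, negative, positive; a point is interior exactly when all three are positive.

no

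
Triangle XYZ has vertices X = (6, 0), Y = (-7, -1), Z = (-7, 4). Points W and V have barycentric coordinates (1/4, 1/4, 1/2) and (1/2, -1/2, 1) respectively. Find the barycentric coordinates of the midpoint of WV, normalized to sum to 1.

(3/8, -1/8, 3/4)

Since both coordinate triples sum to 1, the midpoint's barycentrics are the componentwise average.
(1/4+1/2)/2 = 3/8; similarly -1/8 and 3/4.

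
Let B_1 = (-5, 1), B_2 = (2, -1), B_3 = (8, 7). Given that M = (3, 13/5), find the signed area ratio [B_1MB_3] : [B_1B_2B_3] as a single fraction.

[B_1B_2B_3] = ½·((-5)·(-1−7) + 2·(7−1) + 8·(1−(-1))) = ½·(40 + 12 + 16) = 34.
[B_1MB_3] = ½·((-5)·(13/5−7) + 3·(7−1) + 8·(1−(13/5))) = ½·(22 + 18 − 64/5) = 68/5, so the ratio is (68/5)/34 = 2/5.

2/5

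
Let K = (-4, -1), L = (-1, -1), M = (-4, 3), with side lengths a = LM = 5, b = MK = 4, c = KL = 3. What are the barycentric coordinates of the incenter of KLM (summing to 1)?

The incenter has barycentric coordinates proportional to the opposite side lengths: (5 : 4 : 3).
Normalizing by 5+4+3 = 12 gives (5/12, 1/3, 1/4).

(5/12, 1/3, 1/4)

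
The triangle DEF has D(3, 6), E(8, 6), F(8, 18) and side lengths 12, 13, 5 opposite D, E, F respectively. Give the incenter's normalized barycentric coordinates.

(2/5, 13/30, 1/6)

The incenter has barycentric coordinates proportional to the opposite side lengths: (12 : 13 : 5).
Normalizing by 12+13+5 = 30 gives (2/5, 13/30, 1/6).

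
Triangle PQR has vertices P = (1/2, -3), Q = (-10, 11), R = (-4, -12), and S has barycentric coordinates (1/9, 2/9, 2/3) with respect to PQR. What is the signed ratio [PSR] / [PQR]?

2/9

The signed ratio [PSR]/[PQR] equals the barycentric coordinate of S at vertex Q, which is 2/9.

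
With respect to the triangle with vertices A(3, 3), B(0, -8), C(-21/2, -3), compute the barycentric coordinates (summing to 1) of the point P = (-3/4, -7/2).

(1/3, 1/2, 1/6)

Signed area of the reference triangle: [ABC] = ½·(3·(-8−(-3)) + 0·(-3−3) + (-21/2)·(3−(-8))) = ½·(-15 + 0 − 231/2) = -261/4.
[PBC] = ½·((-3/4)·(-8−(-3)) + 0·(-3−(-7/2)) + (-21/2)·(-7/2−(-8))) = ½·(15/4 + 0 − 189/4) = -87/4, so the A-coordinate is (-87/4)/(-261/4) = 1/3.
[APC] = ½·(3·(-7/2−(-3)) + (-3/4)·(-3−3) + (-21/2)·(3−(-7/2))) = ½·(-3/2 + 9/2 − 273/4) = -261/8, so the B-coordinate is 1/2.
[ABP] = ½·(3·(-8−(-7/2)) + 0·(-7/2−3) + (-3/4)·(3−(-8))) = ½·(-27/2 + 0 − 33/4) = -87/8, so the C-coordinate is 1/6.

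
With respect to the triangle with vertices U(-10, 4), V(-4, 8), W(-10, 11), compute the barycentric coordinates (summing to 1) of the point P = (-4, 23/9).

Signed area of the reference triangle: [UVW] = ½·((-10)·(8−11) + (-4)·(11−4) + (-10)·(4−8)) = ½·(30 − 28 + 40) = 21.
[PVW] = ½·((-4)·(8−11) + (-4)·(11−(23/9)) + (-10)·(23/9−8)) = ½·(12 − 304/9 + 490/9) = 49/3, so the U-coordinate is (49/3)/21 = 7/9.
[UPW] = ½·((-10)·(23/9−11) + (-4)·(11−4) + (-10)·(4−(23/9))) = ½·(760/9 − 28 − 130/9) = 21, so the V-coordinate is 1.
[UVP] = ½·((-10)·(8−(23/9)) + (-4)·(23/9−4) + (-4)·(4−8)) = ½·(-490/9 + 52/9 + 16) = -49/3, so the W-coordinate is -7/9.

(7/9, 1, -7/9)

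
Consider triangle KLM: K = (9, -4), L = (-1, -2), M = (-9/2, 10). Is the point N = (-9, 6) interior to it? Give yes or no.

no

Barycentric coordinates of N: (-68/113, 117/113, 64/113).
The three coordinates are negative, positive, positive; a point is interior exactly when all three are positive.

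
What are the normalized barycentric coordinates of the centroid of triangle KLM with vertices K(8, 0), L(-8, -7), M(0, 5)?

The centroid is the average of the vertices, so each weight is 1/3.

(1/3, 1/3, 1/3)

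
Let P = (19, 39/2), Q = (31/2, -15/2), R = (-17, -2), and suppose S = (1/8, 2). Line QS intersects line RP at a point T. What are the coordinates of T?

Barycentric coordinates of S with respect to PQR: (1/4, 1/4, 1/2).
On side RP the Q-coordinate is zero; dropping S's Q-weight 1/4 and renormalizing the remaining 1/2 : 1/4 gives weights 2/3, 1/3 on R, P.
T = (2/3)·(-17, -2) + (1/3)·(19, 39/2) = (-5, 31/6).

(-5, 31/6)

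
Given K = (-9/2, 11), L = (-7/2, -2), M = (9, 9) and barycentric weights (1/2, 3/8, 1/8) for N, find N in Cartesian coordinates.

N = (1/2)·K + (3/8)·L + (1/8)·M.
x-coordinate: (1/2)·(-9/2) + (3/8)·(-7/2) + (1/8)·9 = -39/16.
y-coordinate: (1/2)·11 + (3/8)·(-2) + (1/8)·9 = 47/8.

(-39/16, 47/8)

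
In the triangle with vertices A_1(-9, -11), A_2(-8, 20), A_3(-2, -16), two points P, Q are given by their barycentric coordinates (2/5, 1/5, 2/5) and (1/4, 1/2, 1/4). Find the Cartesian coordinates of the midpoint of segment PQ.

Barycentric coordinates of the midpoint are the average: (13/40, 7/20, 13/40).
Converting: (13/40)·A_1 + (7/20)·A_2 + (13/40)·A_3 = (-51/8, -71/40).

(-51/8, -71/40)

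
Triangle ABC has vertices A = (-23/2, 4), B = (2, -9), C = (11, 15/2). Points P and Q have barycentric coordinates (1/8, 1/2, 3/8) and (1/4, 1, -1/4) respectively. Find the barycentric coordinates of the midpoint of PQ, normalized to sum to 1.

(3/16, 3/4, 1/16)

Since both coordinate triples sum to 1, the midpoint's barycentrics are the componentwise average.
(1/8+1/4)/2 = 3/16; similarly 3/4 and 1/16.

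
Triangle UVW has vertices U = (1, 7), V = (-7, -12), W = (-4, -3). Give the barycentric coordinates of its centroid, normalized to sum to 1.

(1/3, 1/3, 1/3)

The centroid is the average of the vertices, so each weight is 1/3.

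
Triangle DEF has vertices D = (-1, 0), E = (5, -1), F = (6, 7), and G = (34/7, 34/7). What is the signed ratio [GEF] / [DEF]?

1/7

[DEF] = ½·((-1)·(-1−7) + 5·(7−0) + 6·(0−(-1))) = ½·(8 + 35 + 6) = 49/2.
[GEF] = ½·((34/7)·(-1−7) + 5·(7−(34/7)) + 6·(34/7−(-1))) = ½·(-272/7 + 75/7 + 246/7) = 7/2, so the ratio is (7/2)/(49/2) = 1/7.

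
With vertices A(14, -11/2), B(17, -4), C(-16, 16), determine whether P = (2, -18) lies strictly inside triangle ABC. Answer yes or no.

no

Barycentric coordinates of P: (508/73, -422/73, -13/73).
The three coordinates are positive, negative, negative; a point is interior exactly when all three are positive.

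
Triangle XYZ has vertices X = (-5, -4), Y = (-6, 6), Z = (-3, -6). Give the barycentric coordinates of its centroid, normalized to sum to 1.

The centroid is the average of the vertices, so each weight is 1/3.

(1/3, 1/3, 1/3)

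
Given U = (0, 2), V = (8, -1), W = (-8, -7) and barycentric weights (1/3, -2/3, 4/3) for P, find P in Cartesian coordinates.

P = (1/3)·U + (-2/3)·V + (4/3)·W.
x-coordinate: (1/3)·0 + (-2/3)·8 + (4/3)·(-8) = -16.
y-coordinate: (1/3)·2 + (-2/3)·(-1) + (4/3)·(-7) = -8.

(-16, -8)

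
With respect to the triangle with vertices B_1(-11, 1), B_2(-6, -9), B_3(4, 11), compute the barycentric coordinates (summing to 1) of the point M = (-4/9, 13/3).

(1/9, 5/18, 11/18)

Signed area of the reference triangle: [B_1B_2B_3] = ½·((-11)·(-9−11) + (-6)·(11−1) + 4·(1−(-9))) = ½·(220 − 60 + 40) = 100.
[MB_2B_3] = ½·((-4/9)·(-9−11) + (-6)·(11−(13/3)) + 4·(13/3−(-9))) = ½·(80/9 − 40 + 160/3) = 100/9, so the B_1-coordinate is (100/9)/100 = 1/9.
[B_1MB_3] = ½·((-11)·(13/3−11) + (-4/9)·(11−1) + 4·(1−(13/3))) = ½·(220/3 − 40/9 − 40/3) = 250/9, so the B_2-coordinate is 5/18.
[B_1B_2M] = ½·((-11)·(-9−(13/3)) + (-6)·(13/3−1) + (-4/9)·(1−(-9))) = ½·(440/3 − 20 − 40/9) = 550/9, so the B_3-coordinate is 11/18.
Check: 1/9 + 5/18 + 11/18 = 1.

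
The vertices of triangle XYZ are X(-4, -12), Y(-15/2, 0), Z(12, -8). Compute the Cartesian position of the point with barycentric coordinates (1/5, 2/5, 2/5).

(1, -28/5)

W = (1/5)·X + (2/5)·Y + (2/5)·Z.
x-coordinate: (1/5)·(-4) + (2/5)·(-15/2) + (2/5)·12 = 1.
y-coordinate: (1/5)·(-12) + (2/5)·0 + (2/5)·(-8) = -28/5.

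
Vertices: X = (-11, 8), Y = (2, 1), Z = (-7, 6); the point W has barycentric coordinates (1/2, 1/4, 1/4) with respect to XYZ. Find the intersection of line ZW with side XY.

(-20/3, 17/3)

Line ZW meets XY where the Z-coordinate vanishes; zeroing W's Z-weight and renormalizing leaves X, Y-weights 1/2 : 1/4 → (2/3, 1/3).
So V = (2/3)·X + (1/3)·Y = (-20/3, 17/3).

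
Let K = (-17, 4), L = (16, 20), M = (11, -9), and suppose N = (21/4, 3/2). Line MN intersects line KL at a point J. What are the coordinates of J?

(-1/2, 12)

Barycentric coordinates of N with respect to KLM: (1/4, 1/4, 1/2).
On side KL the M-coordinate is zero; dropping N's M-weight 1/2 and renormalizing the remaining 1/4 : 1/4 gives weights 1/2, 1/2 on K, L.
J = (1/2)·(-17, 4) + (1/2)·(16, 20) = (-1/2, 12).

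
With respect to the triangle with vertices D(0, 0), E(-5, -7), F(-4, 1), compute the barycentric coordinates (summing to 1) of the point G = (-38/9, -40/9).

(1/9, 2/3, 2/9)

Signed area of the reference triangle: [DEF] = ½·(0·(-7−1) + (-5)·(1−0) + (-4)·(0−(-7))) = ½·(0 − 5 − 28) = -33/2.
[GEF] = ½·((-38/9)·(-7−1) + (-5)·(1−(-40/9)) + (-4)·(-40/9−(-7))) = ½·(304/9 − 245/9 − 92/9) = -11/6, so the D-coordinate is (-11/6)/(-33/2) = 1/9.
[DGF] = ½·(0·(-40/9−1) + (-38/9)·(1−0) + (-4)·(0−(-40/9))) = ½·(0 − 38/9 − 160/9) = -11, so the E-coordinate is 2/3.
[DEG] = ½·(0·(-7−(-40/9)) + (-5)·(-40/9−0) + (-38/9)·(0−(-7))) = ½·(0 + 200/9 − 266/9) = -11/3, so the F-coordinate is 2/9.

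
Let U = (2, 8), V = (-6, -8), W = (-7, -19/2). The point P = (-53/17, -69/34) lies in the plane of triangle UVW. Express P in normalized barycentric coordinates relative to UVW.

Signed area of the reference triangle: [UVW] = ½·(2·(-8−(-19/2)) + (-6)·(-19/2−8) + (-7)·(8−(-8))) = ½·(3 + 105 − 112) = -2.
[PVW] = ½·((-53/17)·(-8−(-19/2)) + (-6)·(-19/2−(-69/34)) + (-7)·(-69/34−(-8))) = ½·(-159/34 + 762/17 − 1421/34) = -14/17, so the U-coordinate is (-14/17)/(-2) = 7/17.
[UPW] = ½·(2·(-69/34−(-19/2)) + (-53/17)·(-19/2−8) + (-7)·(8−(-69/34))) = ½·(254/17 + 1855/34 − 2387/34) = -6/17, so the V-coordinate is 3/17.
[UVP] = ½·(2·(-8−(-69/34)) + (-6)·(-69/34−8) + (-53/17)·(8−(-8))) = ½·(-203/17 + 1023/17 − 848/17) = -14/17, so the W-coordinate is 7/17.
Check: 7/17 + 3/17 + 7/17 = 1.

(7/17, 3/17, 7/17)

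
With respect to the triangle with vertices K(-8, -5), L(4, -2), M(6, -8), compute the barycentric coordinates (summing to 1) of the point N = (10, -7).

Signed area of the reference triangle: [KLM] = ½·((-8)·(-2−(-8)) + 4·(-8−(-5)) + 6·(-5−(-2))) = ½·(-48 − 12 − 18) = -39.
[NLM] = ½·(10·(-2−(-8)) + 4·(-8−(-7)) + 6·(-7−(-2))) = ½·(60 − 4 − 30) = 13, so the K-coordinate is 13/(-39) = -1/3.
[KNM] = ½·((-8)·(-7−(-8)) + 10·(-8−(-5)) + 6·(-5−(-7))) = ½·(-8 − 30 + 12) = -13, so the L-coordinate is 1/3.
[KLN] = ½·((-8)·(-2−(-7)) + 4·(-7−(-5)) + 10·(-5−(-2))) = ½·(-40 − 8 − 30) = -39, so the M-coordinate is 1.
Check: -1/3 + 1/3 + 1 = 1.

(-1/3, 1/3, 1)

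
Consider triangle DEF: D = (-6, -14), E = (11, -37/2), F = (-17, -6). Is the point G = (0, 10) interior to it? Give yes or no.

no

Barycentric coordinates of G: (-1321/173, 624/173, 870/173).
The three coordinates are negative, positive, positive; a point is interior exactly when all three are positive.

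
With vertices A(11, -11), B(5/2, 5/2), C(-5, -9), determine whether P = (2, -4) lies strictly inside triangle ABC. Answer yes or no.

yes

Barycentric coordinates of P: (43/199, 94/199, 62/199).
The three coordinates are positive, positive, positive; a point is interior exactly when all three are positive.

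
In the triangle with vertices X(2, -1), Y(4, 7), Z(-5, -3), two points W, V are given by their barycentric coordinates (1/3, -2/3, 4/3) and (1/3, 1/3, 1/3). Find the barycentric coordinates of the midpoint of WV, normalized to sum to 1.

Since both coordinate triples sum to 1, the midpoint's barycentrics are the componentwise average.
(1/3+1/3)/2 = 1/3; similarly -1/6 and 5/6.

(1/3, -1/6, 5/6)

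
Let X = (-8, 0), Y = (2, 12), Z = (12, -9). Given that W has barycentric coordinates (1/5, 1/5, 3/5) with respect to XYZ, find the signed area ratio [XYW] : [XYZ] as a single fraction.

The signed ratio [XYW]/[XYZ] equals the barycentric coordinate of W at vertex Z, which is 3/5.

3/5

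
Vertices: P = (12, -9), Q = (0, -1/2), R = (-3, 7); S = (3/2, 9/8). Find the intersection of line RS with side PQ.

(6, -19/4)

Barycentric coordinates of S with respect to PQR: (1/4, 1/4, 1/2).
On side PQ the R-coordinate is zero; dropping S's R-weight 1/2 and renormalizing the remaining 1/4 : 1/4 gives weights 1/2, 1/2 on P, Q.
T = (1/2)·(12, -9) + (1/2)·(0, -1/2) = (6, -19/4).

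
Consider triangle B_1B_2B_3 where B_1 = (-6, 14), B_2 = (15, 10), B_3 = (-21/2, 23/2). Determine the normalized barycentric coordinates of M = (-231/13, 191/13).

(1, -6/13, 6/13)

Signed area of the reference triangle: [B_1B_2B_3] = ½·((-6)·(10−(23/2)) + 15·(23/2−14) + (-21/2)·(14−10)) = ½·(9 − 75/2 − 42) = -141/4.
[MB_2B_3] = ½·((-231/13)·(10−(23/2)) + 15·(23/2−(191/13)) + (-21/2)·(191/13−10)) = ½·(693/26 − 1245/26 − 1281/26) = -141/4, so the B_1-coordinate is (-141/4)/(-141/4) = 1.
[B_1MB_3] = ½·((-6)·(191/13−(23/2)) + (-231/13)·(23/2−14) + (-21/2)·(14−(191/13))) = ½·(-249/13 + 1155/26 + 189/26) = 423/26, so the B_2-coordinate is -6/13.
[B_1B_2M] = ½·((-6)·(10−(191/13)) + 15·(191/13−14) + (-231/13)·(14−10)) = ½·(366/13 + 135/13 − 924/13) = -423/26, so the B_3-coordinate is 6/13.
Check: 1 − 6/13 + 6/13 = 1.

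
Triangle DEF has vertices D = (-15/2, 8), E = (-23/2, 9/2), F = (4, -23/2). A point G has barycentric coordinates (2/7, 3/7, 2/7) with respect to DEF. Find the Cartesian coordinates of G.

G = (2/7)·D + (3/7)·E + (2/7)·F.
x-coordinate: (2/7)·(-15/2) + (3/7)·(-23/2) + (2/7)·4 = -83/14.
y-coordinate: (2/7)·8 + (3/7)·(9/2) + (2/7)·(-23/2) = 13/14.

(-83/14, 13/14)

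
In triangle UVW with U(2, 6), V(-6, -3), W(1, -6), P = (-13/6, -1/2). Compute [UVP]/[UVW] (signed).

[UVW] = ½·(2·(-3−(-6)) + (-6)·(-6−6) + 1·(6−(-3))) = ½·(6 + 72 + 9) = 87/2.
[UVP] = ½·(2·(-3−(-1/2)) + (-6)·(-1/2−6) + (-13/6)·(6−(-3))) = ½·(-5 + 39 − 39/2) = 29/4, so the ratio is (29/4)/(87/2) = 1/6.

1/6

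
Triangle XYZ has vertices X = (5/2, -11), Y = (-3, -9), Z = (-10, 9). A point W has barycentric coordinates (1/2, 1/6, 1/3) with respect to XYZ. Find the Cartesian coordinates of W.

W = (1/2)·X + (1/6)·Y + (1/3)·Z.
x-coordinate: (1/2)·(5/2) + (1/6)·(-3) + (1/3)·(-10) = -31/12.
y-coordinate: (1/2)·(-11) + (1/6)·(-9) + (1/3)·9 = -4.

(-31/12, -4)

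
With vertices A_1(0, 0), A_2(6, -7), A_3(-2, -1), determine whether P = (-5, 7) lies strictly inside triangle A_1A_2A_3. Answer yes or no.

no

Barycentric coordinates of P: (23/10, -19/20, -7/20).
The three coordinates are positive, negative, negative; a point is interior exactly when all three are positive.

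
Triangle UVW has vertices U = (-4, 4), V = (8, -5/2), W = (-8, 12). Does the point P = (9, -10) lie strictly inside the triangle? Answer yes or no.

Barycentric coordinates of P: (211/140, 24/35, -167/140).
The three coordinates are positive, positive, negative; a point is interior exactly when all three are positive.

no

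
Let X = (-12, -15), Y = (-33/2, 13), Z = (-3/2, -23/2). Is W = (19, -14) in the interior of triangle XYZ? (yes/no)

no

Barycentric coordinates of W: (-1859/1239, -56/177, 3490/1239).
The three coordinates are negative, negative, positive; a point is interior exactly when all three are positive.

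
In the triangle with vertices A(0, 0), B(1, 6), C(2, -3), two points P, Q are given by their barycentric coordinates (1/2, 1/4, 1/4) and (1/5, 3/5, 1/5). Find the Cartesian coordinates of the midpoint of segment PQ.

Barycentric coordinates of the midpoint are the average: (7/20, 17/40, 9/40).
Converting: (7/20)·A + (17/40)·B + (9/40)·C = (7/8, 15/8).

(7/8, 15/8)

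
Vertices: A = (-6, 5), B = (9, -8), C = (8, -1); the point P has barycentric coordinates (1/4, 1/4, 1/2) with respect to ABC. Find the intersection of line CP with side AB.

(3/2, -3/2)

Line CP meets AB where the C-coordinate vanishes; zeroing P's C-weight and renormalizing leaves A, B-weights 1/4 : 1/4 → (1/2, 1/2).
So Q = (1/2)·A + (1/2)·B = (3/2, -3/2).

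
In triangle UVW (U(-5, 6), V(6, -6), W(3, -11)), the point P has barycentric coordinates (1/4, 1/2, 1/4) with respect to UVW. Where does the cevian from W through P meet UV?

(7/3, -2)

Line WP meets UV where the W-coordinate vanishes; zeroing P's W-weight and renormalizing leaves U, V-weights 1/4 : 1/2 → (1/3, 2/3).
So Q = (1/3)·U + (2/3)·V = (7/3, -2).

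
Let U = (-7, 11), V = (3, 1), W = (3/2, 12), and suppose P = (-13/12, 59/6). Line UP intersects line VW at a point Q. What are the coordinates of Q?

(15/8, 37/4)

Barycentric coordinates of P with respect to UVW: (1/3, 1/6, 1/2).
On side VW the U-coordinate is zero; dropping P's U-weight 1/3 and renormalizing the remaining 1/6 : 1/2 gives weights 1/4, 3/4 on V, W.
Q = (1/4)·(3, 1) + (3/4)·(3/2, 12) = (15/8, 37/4).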